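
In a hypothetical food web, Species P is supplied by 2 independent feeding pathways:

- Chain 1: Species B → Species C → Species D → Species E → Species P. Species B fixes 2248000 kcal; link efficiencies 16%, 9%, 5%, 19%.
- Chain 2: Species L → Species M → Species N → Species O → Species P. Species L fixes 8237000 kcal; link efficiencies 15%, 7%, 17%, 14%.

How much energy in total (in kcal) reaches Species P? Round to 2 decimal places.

Chain 1: 2248000 × 0.16 × 0.09 × 0.05 × 0.19 = 307.5264 kcal
Chain 2: 8237000 × 0.15 × 0.07 × 0.17 × 0.14 = 2058.4263 kcal
Total at Species P: 307.5264 + 2058.4263 = 2365.9527 kcal

2365.95 kcal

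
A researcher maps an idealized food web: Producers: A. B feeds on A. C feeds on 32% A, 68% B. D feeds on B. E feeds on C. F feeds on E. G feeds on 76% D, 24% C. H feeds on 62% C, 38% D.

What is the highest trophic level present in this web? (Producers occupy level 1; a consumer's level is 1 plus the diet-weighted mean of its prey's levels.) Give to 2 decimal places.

B: 1 + 1 = 2
C: 1 + (0.32×1 + 0.68×2) = 2.68
D: 1 + 2 = 3
E: 1 + 2.68 = 3.68
F: 1 + 3.68 = 4.68
G: 1 + (0.76×3 + 0.24×2.68) = 3.9232
H: 1 + (0.62×2.68 + 0.38×3) = 3.8016

4.68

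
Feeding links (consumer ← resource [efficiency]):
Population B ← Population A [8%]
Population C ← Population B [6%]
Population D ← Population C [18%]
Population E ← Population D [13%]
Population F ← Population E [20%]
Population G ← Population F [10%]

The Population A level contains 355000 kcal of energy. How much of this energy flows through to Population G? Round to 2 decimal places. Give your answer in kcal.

Population B: 355000 × 0.08 = 28400 kcal
Population C: 28400 × 0.06 = 1704 kcal
Population D: 1704 × 0.18 = 306.72 kcal
Population E: 306.72 × 0.13 = 39.8736 kcal
Population F: 39.8736 × 0.2 = 7.97472 kcal
Population G: 7.97472 × 0.1 = 0.797472 kcal

0.80 kcal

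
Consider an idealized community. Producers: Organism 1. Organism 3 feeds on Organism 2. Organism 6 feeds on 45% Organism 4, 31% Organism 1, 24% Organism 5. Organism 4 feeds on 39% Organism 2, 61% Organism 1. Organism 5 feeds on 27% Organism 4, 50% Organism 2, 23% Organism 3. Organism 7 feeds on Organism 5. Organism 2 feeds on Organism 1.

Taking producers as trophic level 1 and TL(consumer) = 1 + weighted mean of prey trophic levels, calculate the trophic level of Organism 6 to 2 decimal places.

3.19

Organism 2: 1 + 1 = 2
Organism 3: 1 + 2 = 3
Organism 4: 1 + (0.39×2 + 0.61×1) = 2.39
Organism 5: 1 + (0.27×2.39 + 0.5×2 + 0.23×3) = 3.3353
Organism 6: 1 + (0.45×2.39 + 0.31×1 + 0.24×3.3353) = 3.185972
Organism 7: 1 + 3.3353 = 4.3353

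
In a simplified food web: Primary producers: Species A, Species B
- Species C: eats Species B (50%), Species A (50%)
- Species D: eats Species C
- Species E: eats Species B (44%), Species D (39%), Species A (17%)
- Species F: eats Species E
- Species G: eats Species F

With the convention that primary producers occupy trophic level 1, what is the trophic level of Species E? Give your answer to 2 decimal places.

Species C: 1 + (0.5×1 + 0.5×1) = 2
Species D: 1 + 2 = 3
Species E: 1 + (0.44×1 + 0.39×3 + 0.17×1) = 2.78
Species F: 1 + 2.78 = 3.78
Species G: 1 + 3.78 = 4.78

2.78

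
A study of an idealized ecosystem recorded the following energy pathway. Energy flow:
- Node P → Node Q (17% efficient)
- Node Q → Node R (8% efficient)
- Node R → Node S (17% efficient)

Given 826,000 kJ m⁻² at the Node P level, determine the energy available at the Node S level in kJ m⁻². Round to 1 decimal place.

1909.7 kJ m⁻²

Node Q: 826000 × 0.17 = 140420 kJ m⁻²
Node R: 140420 × 0.08 = 11233.6 kJ m⁻²
Node S: 11233.6 × 0.17 = 1909.712 kJ m⁻²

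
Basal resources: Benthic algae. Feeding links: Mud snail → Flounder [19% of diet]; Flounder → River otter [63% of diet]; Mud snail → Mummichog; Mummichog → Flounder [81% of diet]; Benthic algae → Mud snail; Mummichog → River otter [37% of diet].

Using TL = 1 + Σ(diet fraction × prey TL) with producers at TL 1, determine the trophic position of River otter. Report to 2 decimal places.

Mud snail: 1 + 1 = 2
Mummichog: 1 + 2 = 3
Flounder: 1 + (0.19×2 + 0.81×3) = 3.81
River otter: 1 + (0.37×3 + 0.63×3.81) = 4.5103

4.51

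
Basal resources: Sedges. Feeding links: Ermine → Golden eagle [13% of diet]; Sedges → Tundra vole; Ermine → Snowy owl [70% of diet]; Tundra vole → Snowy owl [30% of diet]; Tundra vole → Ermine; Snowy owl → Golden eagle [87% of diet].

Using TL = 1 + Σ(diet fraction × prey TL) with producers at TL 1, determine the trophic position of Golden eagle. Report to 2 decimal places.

Tundra vole: 1 + 1 = 2
Ermine: 1 + 2 = 3
Snowy owl: 1 + (0.3×2 + 0.7×3) = 3.7
Golden eagle: 1 + (0.87×3.7 + 0.13×3) = 4.609

4.61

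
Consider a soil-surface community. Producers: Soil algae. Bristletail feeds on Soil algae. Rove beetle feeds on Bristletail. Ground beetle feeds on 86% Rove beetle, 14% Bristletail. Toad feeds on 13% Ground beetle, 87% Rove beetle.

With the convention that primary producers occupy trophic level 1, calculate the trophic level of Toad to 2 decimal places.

4.11

Bristletail: 1 + 1 = 2
Rove beetle: 1 + 2 = 3
Ground beetle: 1 + (0.86×3 + 0.14×2) = 3.86
Toad: 1 + (0.13×3.86 + 0.87×3) = 4.1118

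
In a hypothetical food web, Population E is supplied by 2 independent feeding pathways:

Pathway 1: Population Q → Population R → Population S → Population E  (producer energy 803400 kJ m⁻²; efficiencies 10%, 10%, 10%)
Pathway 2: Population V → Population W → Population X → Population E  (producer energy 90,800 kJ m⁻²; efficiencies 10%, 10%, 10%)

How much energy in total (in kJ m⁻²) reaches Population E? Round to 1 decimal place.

894.2 kJ m⁻²

Pathway 1: 803400 × 0.1 × 0.1 × 0.1 = 803.4 kJ m⁻²
Pathway 2: 90800 × 0.1 × 0.1 × 0.1 = 90.8 kJ m⁻²
Total at Population E: 803.4 + 90.8 = 894.2 kJ m⁻²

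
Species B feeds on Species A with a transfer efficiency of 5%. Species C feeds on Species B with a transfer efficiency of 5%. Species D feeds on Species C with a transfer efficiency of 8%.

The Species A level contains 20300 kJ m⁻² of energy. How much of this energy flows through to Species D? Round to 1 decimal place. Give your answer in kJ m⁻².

4.1 kJ m⁻²

Species B: 20300 × 0.05 = 1015 kJ m⁻²
Species C: 1015 × 0.05 = 50.75 kJ m⁻²
Species D: 50.75 × 0.08 = 4.06 kJ m⁻²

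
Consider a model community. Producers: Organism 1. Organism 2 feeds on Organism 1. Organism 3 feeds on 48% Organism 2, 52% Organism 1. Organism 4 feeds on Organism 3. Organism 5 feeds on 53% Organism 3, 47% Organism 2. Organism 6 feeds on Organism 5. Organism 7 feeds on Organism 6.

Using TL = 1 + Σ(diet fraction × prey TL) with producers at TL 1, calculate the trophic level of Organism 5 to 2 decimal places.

3.25

Organism 2: 1 + 1 = 2
Organism 3: 1 + (0.48×2 + 0.52×1) = 2.48
Organism 4: 1 + 2.48 = 3.48
Organism 5: 1 + (0.53×2.48 + 0.47×2) = 3.2544
Organism 6: 1 + 3.2544 = 4.2544
Organism 7: 1 + 4.2544 = 5.2544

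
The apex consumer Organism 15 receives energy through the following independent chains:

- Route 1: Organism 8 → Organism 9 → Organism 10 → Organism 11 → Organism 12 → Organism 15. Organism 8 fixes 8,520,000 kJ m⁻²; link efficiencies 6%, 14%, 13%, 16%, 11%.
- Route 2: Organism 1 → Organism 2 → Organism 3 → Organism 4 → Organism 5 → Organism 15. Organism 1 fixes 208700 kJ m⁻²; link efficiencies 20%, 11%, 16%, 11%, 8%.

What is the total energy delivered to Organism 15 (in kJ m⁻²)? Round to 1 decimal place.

170.2 kJ m⁻²

Route 1: 8520000 × 0.06 × 0.14 × 0.13 × 0.16 × 0.11 = 163.747584 kJ m⁻²
Route 2: 208700 × 0.2 × 0.11 × 0.16 × 0.11 × 0.08 = 6.4646912 kJ m⁻²
Total at Organism 15: 163.747584 + 6.4646912 = 170.2122752 kJ m⁻²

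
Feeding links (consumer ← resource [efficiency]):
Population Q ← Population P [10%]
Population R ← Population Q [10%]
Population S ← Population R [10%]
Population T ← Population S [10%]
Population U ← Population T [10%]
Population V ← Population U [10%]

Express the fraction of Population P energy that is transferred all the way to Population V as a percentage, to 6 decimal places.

Product of link efficiencies: 0.1 × 0.1 × 0.1 × 0.1 × 0.1 × 0.1 = 0.000001
As a percentage: 0.000001 × 100 = 0.000100%

0.000100%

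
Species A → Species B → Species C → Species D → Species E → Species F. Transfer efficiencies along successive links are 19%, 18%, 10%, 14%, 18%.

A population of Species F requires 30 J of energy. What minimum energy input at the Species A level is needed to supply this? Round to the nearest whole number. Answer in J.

348092 J

Cumulative transfer efficiency: 0.19 × 0.18 × 0.1 × 0.14 × 0.18 = 0.000086184
Species A energy = 30 / 0.000086184 = 348092 J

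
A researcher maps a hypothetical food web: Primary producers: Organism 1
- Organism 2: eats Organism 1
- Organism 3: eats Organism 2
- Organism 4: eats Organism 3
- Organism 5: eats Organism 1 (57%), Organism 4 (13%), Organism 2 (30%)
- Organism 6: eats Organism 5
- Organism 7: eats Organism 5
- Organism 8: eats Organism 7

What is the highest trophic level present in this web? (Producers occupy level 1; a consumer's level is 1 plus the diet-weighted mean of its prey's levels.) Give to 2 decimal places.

Organism 2: 1 + 1 = 2
Organism 3: 1 + 2 = 3
Organism 4: 1 + 3 = 4
Organism 5: 1 + (0.57×1 + 0.13×4 + 0.3×2) = 2.69
Organism 6: 1 + 2.69 = 3.69
Organism 7: 1 + 2.69 = 3.69
Organism 8: 1 + 3.69 = 4.69

4.69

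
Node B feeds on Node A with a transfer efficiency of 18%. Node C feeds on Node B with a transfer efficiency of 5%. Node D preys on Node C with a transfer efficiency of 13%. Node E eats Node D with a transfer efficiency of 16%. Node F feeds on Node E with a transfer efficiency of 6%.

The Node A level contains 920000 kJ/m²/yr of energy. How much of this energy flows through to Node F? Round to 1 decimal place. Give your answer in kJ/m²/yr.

Node B: 920000 × 0.18 = 165600 kJ/m²/yr
Node C: 165600 × 0.05 = 8280 kJ/m²/yr
Node D: 8280 × 0.13 = 1076.4 kJ/m²/yr
Node E: 1076.4 × 0.16 = 172.224 kJ/m²/yr
Node F: 172.224 × 0.06 = 10.33344 kJ/m²/yr

10.3 kJ/m²/yr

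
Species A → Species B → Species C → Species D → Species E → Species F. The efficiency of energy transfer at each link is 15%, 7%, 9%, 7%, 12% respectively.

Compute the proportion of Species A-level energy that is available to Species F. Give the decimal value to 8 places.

Product of link efficiencies: 0.15 × 0.07 × 0.09 × 0.07 × 0.12 = 0.000007938

0.00000794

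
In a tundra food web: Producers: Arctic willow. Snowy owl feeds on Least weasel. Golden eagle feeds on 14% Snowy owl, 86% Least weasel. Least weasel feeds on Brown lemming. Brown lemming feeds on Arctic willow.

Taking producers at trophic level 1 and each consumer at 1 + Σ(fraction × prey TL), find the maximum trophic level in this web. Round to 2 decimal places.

Brown lemming: 1 + 1 = 2
Least weasel: 1 + 2 = 3
Snowy owl: 1 + 3 = 4
Golden eagle: 1 + (0.14×4 + 0.86×3) = 4.14

4.14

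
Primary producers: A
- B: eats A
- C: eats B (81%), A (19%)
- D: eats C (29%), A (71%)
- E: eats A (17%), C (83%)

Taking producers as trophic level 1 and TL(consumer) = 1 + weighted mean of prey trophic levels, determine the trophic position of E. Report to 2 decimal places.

3.50

B: 1 + 1 = 2
C: 1 + (0.81×2 + 0.19×1) = 2.81
D: 1 + (0.29×2.81 + 0.71×1) = 2.5249
E: 1 + (0.17×1 + 0.83×2.81) = 3.5023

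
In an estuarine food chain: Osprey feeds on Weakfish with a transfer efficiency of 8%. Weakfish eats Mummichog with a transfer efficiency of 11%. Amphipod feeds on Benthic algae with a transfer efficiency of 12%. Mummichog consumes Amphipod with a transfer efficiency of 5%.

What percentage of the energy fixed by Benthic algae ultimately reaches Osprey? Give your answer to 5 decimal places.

0.00528%

Product of link efficiencies: 0.12 × 0.05 × 0.11 × 0.08 = 0.0000528
As a percentage: 0.0000528 × 100 = 0.00528%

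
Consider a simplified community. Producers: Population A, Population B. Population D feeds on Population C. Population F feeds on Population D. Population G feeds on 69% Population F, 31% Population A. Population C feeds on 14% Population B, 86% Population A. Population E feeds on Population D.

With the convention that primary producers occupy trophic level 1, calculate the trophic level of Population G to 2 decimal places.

4.07

Population C: 1 + (0.14×1 + 0.86×1) = 2
Population D: 1 + 2 = 3
Population E: 1 + 3 = 4
Population F: 1 + 3 = 4
Population G: 1 + (0.69×4 + 0.31×1) = 4.07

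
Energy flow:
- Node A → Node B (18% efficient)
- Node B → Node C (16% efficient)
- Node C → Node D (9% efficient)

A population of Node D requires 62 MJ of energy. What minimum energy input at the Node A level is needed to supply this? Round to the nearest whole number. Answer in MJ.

Cumulative transfer efficiency: 0.18 × 0.16 × 0.09 = 0.002592
Node A energy = 62 / 0.002592 = 23920 MJ

23920 MJ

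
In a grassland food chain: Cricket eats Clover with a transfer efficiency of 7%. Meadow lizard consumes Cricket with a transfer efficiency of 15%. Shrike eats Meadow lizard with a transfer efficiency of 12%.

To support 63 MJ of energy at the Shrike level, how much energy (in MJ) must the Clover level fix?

50000 MJ

Cumulative transfer efficiency: 0.07 × 0.15 × 0.12 = 0.00126
Clover energy = 63 / 0.00126 = 50000 MJ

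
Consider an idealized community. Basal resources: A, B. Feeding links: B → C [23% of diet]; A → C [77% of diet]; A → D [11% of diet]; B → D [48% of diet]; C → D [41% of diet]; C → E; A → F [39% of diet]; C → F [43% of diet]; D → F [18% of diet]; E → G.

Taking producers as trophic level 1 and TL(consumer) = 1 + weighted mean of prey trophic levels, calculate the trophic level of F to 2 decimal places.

C: 1 + (0.23×1 + 0.77×1) = 2
D: 1 + (0.11×1 + 0.48×1 + 0.41×2) = 2.41
E: 1 + 2 = 3
F: 1 + (0.39×1 + 0.43×2 + 0.18×2.41) = 2.6838
G: 1 + 3 = 4

2.68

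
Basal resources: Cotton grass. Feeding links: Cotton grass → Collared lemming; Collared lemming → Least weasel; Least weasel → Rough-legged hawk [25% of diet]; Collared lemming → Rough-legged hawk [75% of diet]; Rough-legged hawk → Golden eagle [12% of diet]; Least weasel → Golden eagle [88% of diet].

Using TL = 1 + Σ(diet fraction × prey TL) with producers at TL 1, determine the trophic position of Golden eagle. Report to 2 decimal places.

Collared lemming: 1 + 1 = 2
Least weasel: 1 + 2 = 3
Rough-legged hawk: 1 + (0.25×3 + 0.75×2) = 3.25
Golden eagle: 1 + (0.12×3.25 + 0.88×3) = 4.03

4.03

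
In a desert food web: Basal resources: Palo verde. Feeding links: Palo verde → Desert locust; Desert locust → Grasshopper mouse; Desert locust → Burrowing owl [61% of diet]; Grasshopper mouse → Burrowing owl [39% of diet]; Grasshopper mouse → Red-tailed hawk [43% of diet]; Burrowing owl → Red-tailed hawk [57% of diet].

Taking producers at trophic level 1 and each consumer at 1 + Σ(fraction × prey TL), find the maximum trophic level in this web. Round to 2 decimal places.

4.22

Desert locust: 1 + 1 = 2
Grasshopper mouse: 1 + 2 = 3
Burrowing owl: 1 + (0.61×2 + 0.39×3) = 3.39
Red-tailed hawk: 1 + (0.43×3 + 0.57×3.39) = 4.2223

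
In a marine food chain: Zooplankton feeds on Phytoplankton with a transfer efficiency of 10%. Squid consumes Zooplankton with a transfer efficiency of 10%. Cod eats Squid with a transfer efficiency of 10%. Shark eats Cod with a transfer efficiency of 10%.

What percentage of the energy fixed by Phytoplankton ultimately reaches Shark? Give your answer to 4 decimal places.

Product of link efficiencies: 0.1 × 0.1 × 0.1 × 0.1 = 0.0001
As a percentage: 0.0001 × 100 = 0.0100%

0.0100%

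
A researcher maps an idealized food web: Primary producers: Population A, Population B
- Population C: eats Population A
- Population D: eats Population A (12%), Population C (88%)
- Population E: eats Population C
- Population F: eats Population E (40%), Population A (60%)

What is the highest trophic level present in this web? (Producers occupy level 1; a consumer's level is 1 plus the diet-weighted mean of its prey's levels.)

3

Population C: 1 + 1 = 2
Population D: 1 + (0.12×1 + 0.88×2) = 2.88
Population E: 1 + 2 = 3
Population F: 1 + (0.4×3 + 0.6×1) = 2.8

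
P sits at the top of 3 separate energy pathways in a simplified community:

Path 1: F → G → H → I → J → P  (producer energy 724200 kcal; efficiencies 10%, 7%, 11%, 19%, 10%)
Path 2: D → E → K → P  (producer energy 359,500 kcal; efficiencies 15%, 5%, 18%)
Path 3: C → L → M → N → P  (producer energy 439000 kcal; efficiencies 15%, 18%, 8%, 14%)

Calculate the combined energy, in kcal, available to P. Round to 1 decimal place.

628.7 kcal

Path 1: 724200 × 0.1 × 0.07 × 0.11 × 0.19 × 0.1 = 10.595046 kcal
Path 2: 359500 × 0.15 × 0.05 × 0.18 = 485.325 kcal
Path 3: 439000 × 0.15 × 0.18 × 0.08 × 0.14 = 132.7536 kcal
Total at P: 10.595046 + 485.325 + 132.7536 = 628.673646 kcal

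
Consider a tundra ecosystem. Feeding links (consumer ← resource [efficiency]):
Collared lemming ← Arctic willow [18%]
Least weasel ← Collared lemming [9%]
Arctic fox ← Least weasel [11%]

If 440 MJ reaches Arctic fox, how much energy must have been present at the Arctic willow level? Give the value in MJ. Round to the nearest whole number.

246914 MJ

Cumulative transfer efficiency: 0.18 × 0.09 × 0.11 = 0.001782
Arctic willow energy = 440 / 0.001782 = 246914 MJ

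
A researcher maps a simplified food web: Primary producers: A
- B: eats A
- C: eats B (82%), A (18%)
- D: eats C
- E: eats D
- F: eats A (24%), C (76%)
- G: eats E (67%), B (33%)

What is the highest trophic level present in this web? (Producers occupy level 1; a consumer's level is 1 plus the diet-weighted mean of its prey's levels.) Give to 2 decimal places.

B: 1 + 1 = 2
C: 1 + (0.82×2 + 0.18×1) = 2.82
D: 1 + 2.82 = 3.82
E: 1 + 3.82 = 4.82
F: 1 + (0.24×1 + 0.76×2.82) = 3.3832
G: 1 + (0.67×4.82 + 0.33×2) = 4.8894

4.89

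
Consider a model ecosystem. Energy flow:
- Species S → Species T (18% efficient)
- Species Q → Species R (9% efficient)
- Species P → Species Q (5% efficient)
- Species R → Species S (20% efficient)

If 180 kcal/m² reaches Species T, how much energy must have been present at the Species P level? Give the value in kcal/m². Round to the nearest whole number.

1111111 kcal/m²

Cumulative transfer efficiency: 0.05 × 0.09 × 0.2 × 0.18 = 0.000162
Species P energy = 180 / 0.000162 = 1111111 kcal/m²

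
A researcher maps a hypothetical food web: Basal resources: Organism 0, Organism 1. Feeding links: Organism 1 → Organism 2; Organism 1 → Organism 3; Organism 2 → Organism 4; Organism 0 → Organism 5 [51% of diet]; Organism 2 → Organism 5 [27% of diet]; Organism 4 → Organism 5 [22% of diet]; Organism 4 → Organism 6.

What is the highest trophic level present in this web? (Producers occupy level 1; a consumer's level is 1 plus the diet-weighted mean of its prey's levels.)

4

Organism 2: 1 + 1 = 2
Organism 3: 1 + 1 = 2
Organism 4: 1 + 2 = 3
Organism 5: 1 + (0.51×1 + 0.27×2 + 0.22×3) = 2.71
Organism 6: 1 + 3 = 4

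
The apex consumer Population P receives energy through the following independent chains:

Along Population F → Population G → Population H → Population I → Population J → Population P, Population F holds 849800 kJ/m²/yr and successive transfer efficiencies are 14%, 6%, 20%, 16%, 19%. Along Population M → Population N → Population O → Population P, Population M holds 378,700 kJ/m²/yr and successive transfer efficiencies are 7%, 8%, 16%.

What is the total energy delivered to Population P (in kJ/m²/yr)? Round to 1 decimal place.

382.7 kJ/m²/yr

Via Population F: 849800 × 0.14 × 0.06 × 0.2 × 0.16 × 0.19 = 43.4009856 kJ/m²/yr
Via Population M: 378700 × 0.07 × 0.08 × 0.16 = 339.3152 kJ/m²/yr
Total at Population P: 43.4009856 + 339.3152 = 382.7161856 kJ/m²/yr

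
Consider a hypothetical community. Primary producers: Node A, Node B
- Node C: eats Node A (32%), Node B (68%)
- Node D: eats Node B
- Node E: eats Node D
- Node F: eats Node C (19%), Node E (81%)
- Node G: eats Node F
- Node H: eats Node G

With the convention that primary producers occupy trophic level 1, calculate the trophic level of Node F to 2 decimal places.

Node C: 1 + (0.32×1 + 0.68×1) = 2
Node D: 1 + 1 = 2
Node E: 1 + 2 = 3
Node F: 1 + (0.19×2 + 0.81×3) = 3.81
Node G: 1 + 3.81 = 4.81
Node H: 1 + 4.81 = 5.81

3.81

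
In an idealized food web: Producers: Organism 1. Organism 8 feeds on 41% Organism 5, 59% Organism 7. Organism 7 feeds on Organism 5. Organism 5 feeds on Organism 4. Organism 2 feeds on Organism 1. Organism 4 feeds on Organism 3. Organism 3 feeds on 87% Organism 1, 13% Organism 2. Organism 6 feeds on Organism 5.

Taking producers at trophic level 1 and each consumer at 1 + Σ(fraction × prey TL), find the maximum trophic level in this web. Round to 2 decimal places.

Organism 2: 1 + 1 = 2
Organism 3: 1 + (0.87×1 + 0.13×2) = 2.13
Organism 4: 1 + 2.13 = 3.13
Organism 5: 1 + 3.13 = 4.13
Organism 6: 1 + 4.13 = 5.13
Organism 7: 1 + 4.13 = 5.13
Organism 8: 1 + (0.41×4.13 + 0.59×5.13) = 5.72

5.72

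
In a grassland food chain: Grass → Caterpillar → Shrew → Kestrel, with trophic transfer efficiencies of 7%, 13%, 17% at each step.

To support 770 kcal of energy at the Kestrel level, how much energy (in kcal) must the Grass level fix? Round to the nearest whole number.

Cumulative transfer efficiency: 0.07 × 0.13 × 0.17 = 0.001547
Grass energy = 770 / 0.001547 = 497738 kcal

497738 kcal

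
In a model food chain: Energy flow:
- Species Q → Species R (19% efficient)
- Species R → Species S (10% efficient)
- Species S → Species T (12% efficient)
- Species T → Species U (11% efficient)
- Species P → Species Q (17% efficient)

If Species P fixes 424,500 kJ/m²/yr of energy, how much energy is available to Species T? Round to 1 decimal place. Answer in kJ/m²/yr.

Species Q: 424500 × 0.17 = 72165 kJ/m²/yr
Species R: 72165 × 0.19 = 13711.35 kJ/m²/yr
Species S: 13711.35 × 0.1 = 1371.135 kJ/m²/yr
Species T: 1371.135 × 0.12 = 164.5362 kJ/m²/yr

164.5 kJ/m²/yr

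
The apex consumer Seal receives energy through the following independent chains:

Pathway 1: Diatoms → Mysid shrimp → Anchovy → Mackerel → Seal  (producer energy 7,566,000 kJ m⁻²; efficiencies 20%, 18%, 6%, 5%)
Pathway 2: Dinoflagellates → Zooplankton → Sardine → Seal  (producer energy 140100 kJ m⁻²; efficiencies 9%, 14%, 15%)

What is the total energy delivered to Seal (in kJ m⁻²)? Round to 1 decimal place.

1081.9 kJ m⁻²

Pathway 1: 7566000 × 0.2 × 0.18 × 0.06 × 0.05 = 817.128 kJ m⁻²
Pathway 2: 140100 × 0.09 × 0.14 × 0.15 = 264.789 kJ m⁻²
Total at Seal: 817.128 + 264.789 = 1081.917 kJ m⁻²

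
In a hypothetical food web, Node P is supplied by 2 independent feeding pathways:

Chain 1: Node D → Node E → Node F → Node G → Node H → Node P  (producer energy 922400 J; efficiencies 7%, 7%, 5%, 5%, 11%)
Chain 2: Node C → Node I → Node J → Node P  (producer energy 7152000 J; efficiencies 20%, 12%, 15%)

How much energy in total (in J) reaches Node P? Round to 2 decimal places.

Chain 1: 922400 × 0.07 × 0.07 × 0.05 × 0.05 × 0.11 = 1.242934 J
Chain 2: 7152000 × 0.2 × 0.12 × 0.15 = 25747.2 J
Total at Node P: 1.242934 + 25747.2 = 25748.442934 J

25748.44 J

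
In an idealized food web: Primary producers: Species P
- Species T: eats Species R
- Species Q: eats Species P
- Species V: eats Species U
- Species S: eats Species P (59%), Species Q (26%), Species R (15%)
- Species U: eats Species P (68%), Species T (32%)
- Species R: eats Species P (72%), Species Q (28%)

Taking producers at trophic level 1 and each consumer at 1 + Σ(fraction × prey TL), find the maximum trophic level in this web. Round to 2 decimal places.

3.73

Species Q: 1 + 1 = 2
Species R: 1 + (0.72×1 + 0.28×2) = 2.28
Species S: 1 + (0.59×1 + 0.26×2 + 0.15×2.28) = 2.452
Species T: 1 + 2.28 = 3.28
Species U: 1 + (0.68×1 + 0.32×3.28) = 2.7296
Species V: 1 + 2.7296 = 3.7296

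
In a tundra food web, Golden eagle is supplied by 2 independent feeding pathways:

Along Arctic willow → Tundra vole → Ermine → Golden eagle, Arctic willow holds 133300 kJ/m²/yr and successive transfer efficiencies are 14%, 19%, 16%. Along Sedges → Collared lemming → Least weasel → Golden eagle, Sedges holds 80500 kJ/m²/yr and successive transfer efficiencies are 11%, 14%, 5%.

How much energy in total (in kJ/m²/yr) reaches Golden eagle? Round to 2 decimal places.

629.31 kJ/m²/yr

Via Arctic willow: 133300 × 0.14 × 0.19 × 0.16 = 567.3248 kJ/m²/yr
Via Sedges: 80500 × 0.11 × 0.14 × 0.05 = 61.985 kJ/m²/yr
Total at Golden eagle: 567.3248 + 61.985 = 629.3098 kJ/m²/yr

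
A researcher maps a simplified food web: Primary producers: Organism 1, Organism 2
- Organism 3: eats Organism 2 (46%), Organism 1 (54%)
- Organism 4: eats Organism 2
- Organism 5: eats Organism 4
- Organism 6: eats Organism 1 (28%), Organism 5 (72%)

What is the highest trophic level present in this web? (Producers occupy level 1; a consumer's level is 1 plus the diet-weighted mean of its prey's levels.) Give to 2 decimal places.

3.44

Organism 3: 1 + (0.46×1 + 0.54×1) = 2
Organism 4: 1 + 1 = 2
Organism 5: 1 + 2 = 3
Organism 6: 1 + (0.28×1 + 0.72×3) = 3.44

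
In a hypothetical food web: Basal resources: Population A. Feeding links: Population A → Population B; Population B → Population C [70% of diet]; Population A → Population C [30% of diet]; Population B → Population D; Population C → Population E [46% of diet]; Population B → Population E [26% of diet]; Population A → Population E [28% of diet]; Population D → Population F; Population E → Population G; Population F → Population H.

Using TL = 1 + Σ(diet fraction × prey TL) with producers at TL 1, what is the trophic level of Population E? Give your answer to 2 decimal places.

Population B: 1 + 1 = 2
Population C: 1 + (0.7×2 + 0.3×1) = 2.7
Population D: 1 + 2 = 3
Population E: 1 + (0.46×2.7 + 0.26×2 + 0.28×1) = 3.042
Population F: 1 + 3 = 4
Population G: 1 + 3.042 = 4.042
Population H: 1 + 4 = 5

3.04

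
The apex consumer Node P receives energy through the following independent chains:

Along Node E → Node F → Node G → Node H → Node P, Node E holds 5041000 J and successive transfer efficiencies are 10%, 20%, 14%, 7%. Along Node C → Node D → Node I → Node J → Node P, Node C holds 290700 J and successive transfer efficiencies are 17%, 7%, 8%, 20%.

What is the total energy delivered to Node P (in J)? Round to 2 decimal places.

1043.39 J

Via Node E: 5041000 × 0.1 × 0.2 × 0.14 × 0.07 = 988.036 J
Via Node C: 290700 × 0.17 × 0.07 × 0.08 × 0.2 = 55.34928 J
Total at Node P: 988.036 + 55.34928 = 1043.38528 J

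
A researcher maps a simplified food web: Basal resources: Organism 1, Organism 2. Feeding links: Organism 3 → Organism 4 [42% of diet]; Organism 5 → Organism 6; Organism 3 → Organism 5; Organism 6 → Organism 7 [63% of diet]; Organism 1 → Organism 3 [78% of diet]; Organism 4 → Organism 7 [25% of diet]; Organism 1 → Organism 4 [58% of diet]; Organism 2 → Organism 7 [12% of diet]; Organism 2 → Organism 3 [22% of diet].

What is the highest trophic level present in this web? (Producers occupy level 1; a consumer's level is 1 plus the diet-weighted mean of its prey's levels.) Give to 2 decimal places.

Organism 3: 1 + (0.78×1 + 0.22×1) = 2
Organism 4: 1 + (0.42×2 + 0.58×1) = 2.42
Organism 5: 1 + 2 = 3
Organism 6: 1 + 3 = 4
Organism 7: 1 + (0.25×2.42 + 0.12×1 + 0.63×4) = 4.245

4.25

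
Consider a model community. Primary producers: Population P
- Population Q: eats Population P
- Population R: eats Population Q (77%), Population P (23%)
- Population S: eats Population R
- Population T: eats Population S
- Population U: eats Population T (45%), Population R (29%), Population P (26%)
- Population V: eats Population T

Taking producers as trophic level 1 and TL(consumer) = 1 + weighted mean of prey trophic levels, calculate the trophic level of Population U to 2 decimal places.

4.21

Population Q: 1 + 1 = 2
Population R: 1 + (0.77×2 + 0.23×1) = 2.77
Population S: 1 + 2.77 = 3.77
Population T: 1 + 3.77 = 4.77
Population U: 1 + (0.45×4.77 + 0.29×2.77 + 0.26×1) = 4.2098
Population V: 1 + 4.77 = 5.77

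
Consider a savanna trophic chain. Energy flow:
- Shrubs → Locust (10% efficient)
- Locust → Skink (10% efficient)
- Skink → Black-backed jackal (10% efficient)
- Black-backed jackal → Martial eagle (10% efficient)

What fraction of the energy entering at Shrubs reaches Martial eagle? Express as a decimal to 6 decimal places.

0.000100

Product of link efficiencies: 0.1 × 0.1 × 0.1 × 0.1 = 0.0001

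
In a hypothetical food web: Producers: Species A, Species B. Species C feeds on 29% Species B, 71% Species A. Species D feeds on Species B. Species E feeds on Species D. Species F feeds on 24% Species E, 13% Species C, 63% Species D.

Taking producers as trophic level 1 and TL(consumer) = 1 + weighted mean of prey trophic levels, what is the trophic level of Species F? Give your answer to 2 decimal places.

3.24

Species C: 1 + (0.29×1 + 0.71×1) = 2
Species D: 1 + 1 = 2
Species E: 1 + 2 = 3
Species F: 1 + (0.24×3 + 0.13×2 + 0.63×2) = 3.24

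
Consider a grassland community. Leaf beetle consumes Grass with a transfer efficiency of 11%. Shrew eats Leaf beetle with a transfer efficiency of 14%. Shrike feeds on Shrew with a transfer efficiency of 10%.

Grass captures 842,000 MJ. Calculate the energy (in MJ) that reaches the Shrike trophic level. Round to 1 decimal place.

1296.7 MJ

Leaf beetle: 842000 × 0.11 = 92620 MJ
Shrew: 92620 × 0.14 = 12966.8 MJ
Shrike: 12966.8 × 0.1 = 1296.68 MJ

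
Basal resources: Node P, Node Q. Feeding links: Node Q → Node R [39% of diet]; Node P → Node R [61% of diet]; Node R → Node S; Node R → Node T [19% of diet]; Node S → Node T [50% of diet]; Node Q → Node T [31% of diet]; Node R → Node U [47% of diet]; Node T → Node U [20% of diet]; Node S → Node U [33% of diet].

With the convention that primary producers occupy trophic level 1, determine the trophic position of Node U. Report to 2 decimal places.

3.57

Node R: 1 + (0.39×1 + 0.61×1) = 2
Node S: 1 + 2 = 3
Node T: 1 + (0.19×2 + 0.5×3 + 0.31×1) = 3.19
Node U: 1 + (0.47×2 + 0.2×3.19 + 0.33×3) = 3.568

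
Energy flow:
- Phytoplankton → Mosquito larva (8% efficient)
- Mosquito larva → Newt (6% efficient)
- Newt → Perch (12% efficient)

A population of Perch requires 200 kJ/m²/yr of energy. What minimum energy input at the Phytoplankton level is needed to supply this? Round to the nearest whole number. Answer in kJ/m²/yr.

347222 kJ/m²/yr

Cumulative transfer efficiency: 0.08 × 0.06 × 0.12 = 0.000576
Phytoplankton energy = 200 / 0.000576 = 347222 kJ/m²/yr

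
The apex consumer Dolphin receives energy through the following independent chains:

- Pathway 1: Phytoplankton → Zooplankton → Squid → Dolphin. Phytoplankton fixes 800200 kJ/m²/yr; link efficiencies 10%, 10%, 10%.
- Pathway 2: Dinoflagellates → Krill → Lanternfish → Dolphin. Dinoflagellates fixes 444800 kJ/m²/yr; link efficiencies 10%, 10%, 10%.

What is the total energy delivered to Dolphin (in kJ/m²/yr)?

1245 kJ/m²/yr

Pathway 1: 800200 × 0.1 × 0.1 × 0.1 = 800.2 kJ/m²/yr
Pathway 2: 444800 × 0.1 × 0.1 × 0.1 = 444.8 kJ/m²/yr
Total at Dolphin: 800.2 + 444.8 = 1245 kJ/m²/yr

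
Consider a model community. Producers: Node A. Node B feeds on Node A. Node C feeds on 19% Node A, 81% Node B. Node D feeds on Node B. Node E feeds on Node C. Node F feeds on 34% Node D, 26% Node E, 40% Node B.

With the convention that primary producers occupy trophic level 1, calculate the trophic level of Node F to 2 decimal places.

Node B: 1 + 1 = 2
Node C: 1 + (0.19×1 + 0.81×2) = 2.81
Node D: 1 + 2 = 3
Node E: 1 + 2.81 = 3.81
Node F: 1 + (0.34×3 + 0.26×3.81 + 0.4×2) = 3.8106

3.81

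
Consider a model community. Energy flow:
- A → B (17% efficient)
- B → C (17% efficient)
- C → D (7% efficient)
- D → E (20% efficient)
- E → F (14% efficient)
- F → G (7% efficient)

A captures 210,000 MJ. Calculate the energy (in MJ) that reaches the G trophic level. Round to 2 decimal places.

0.83 MJ

B: 210000 × 0.17 = 35700 MJ
C: 35700 × 0.17 = 6069 MJ
D: 6069 × 0.07 = 424.83 MJ
E: 424.83 × 0.2 = 84.966 MJ
F: 84.966 × 0.14 = 11.89524 MJ
G: 11.89524 × 0.07 = 0.8326668 MJ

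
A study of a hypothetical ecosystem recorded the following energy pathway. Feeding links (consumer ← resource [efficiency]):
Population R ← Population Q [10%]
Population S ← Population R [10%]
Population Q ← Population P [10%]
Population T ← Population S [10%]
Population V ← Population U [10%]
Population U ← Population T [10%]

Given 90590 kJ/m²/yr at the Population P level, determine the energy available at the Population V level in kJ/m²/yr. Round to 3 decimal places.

Population Q: 90590 × 0.1 = 9059 kJ/m²/yr
Population R: 9059 × 0.1 = 905.9 kJ/m²/yr
Population S: 905.9 × 0.1 = 90.59 kJ/m²/yr
Population T: 90.59 × 0.1 = 9.059 kJ/m²/yr
Population U: 9.059 × 0.1 = 0.9059 kJ/m²/yr
Population V: 0.9059 × 0.1 = 0.09059 kJ/m²/yr

0.091 kJ/m²/yr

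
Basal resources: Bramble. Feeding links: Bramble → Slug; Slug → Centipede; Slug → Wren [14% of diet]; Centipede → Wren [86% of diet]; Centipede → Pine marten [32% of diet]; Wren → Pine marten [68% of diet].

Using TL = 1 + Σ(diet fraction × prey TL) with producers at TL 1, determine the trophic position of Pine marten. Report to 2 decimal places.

4.58

Slug: 1 + 1 = 2
Centipede: 1 + 2 = 3
Wren: 1 + (0.14×2 + 0.86×3) = 3.86
Pine marten: 1 + (0.32×3 + 0.68×3.86) = 4.5848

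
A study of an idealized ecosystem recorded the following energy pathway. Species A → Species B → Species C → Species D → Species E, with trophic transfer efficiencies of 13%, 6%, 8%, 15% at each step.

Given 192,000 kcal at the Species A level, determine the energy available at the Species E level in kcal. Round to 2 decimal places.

Species B: 192000 × 0.13 = 24960 kcal
Species C: 24960 × 0.06 = 1497.6 kcal
Species D: 1497.6 × 0.08 = 119.808 kcal
Species E: 119.808 × 0.15 = 17.9712 kcal

17.97 kcal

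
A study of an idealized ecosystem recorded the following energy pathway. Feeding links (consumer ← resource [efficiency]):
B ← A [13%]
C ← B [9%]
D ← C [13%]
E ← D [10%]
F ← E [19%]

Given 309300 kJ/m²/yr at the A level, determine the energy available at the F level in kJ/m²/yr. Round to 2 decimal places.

B: 309300 × 0.13 = 40209 kJ/m²/yr
C: 40209 × 0.09 = 3618.81 kJ/m²/yr
D: 3618.81 × 0.13 = 470.4453 kJ/m²/yr
E: 470.4453 × 0.1 = 47.04453 kJ/m²/yr
F: 47.04453 × 0.19 = 8.9384607 kJ/m²/yr

8.94 kJ/m²/yr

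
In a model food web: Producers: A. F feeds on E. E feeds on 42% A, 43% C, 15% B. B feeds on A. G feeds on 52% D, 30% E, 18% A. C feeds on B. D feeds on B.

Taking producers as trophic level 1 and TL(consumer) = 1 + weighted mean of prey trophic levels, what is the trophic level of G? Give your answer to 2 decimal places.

3.64

B: 1 + 1 = 2
C: 1 + 2 = 3
D: 1 + 2 = 3
E: 1 + (0.42×1 + 0.43×3 + 0.15×2) = 3.01
F: 1 + 3.01 = 4.01
G: 1 + (0.52×3 + 0.3×3.01 + 0.18×1) = 3.643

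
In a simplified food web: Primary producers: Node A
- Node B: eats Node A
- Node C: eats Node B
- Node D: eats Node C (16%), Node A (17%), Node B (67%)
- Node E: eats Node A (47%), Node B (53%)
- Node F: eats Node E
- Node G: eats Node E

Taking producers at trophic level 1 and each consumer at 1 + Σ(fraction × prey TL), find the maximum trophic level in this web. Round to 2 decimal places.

3.53

Node B: 1 + 1 = 2
Node C: 1 + 2 = 3
Node D: 1 + (0.16×3 + 0.17×1 + 0.67×2) = 2.99
Node E: 1 + (0.47×1 + 0.53×2) = 2.53
Node F: 1 + 2.53 = 3.53
Node G: 1 + 2.53 = 3.53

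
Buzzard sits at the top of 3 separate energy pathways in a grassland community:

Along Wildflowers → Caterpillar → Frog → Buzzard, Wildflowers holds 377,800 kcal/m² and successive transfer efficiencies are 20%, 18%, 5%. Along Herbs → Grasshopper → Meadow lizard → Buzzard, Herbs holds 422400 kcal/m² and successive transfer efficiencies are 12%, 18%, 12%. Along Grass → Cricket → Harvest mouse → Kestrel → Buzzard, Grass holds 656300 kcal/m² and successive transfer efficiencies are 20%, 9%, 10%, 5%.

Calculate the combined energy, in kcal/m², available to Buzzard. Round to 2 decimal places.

1833.97 kcal/m²

Via Wildflowers: 377800 × 0.2 × 0.18 × 0.05 = 680.04 kcal/m²
Via Herbs: 422400 × 0.12 × 0.18 × 0.12 = 1094.8608 kcal/m²
Via Grass: 656300 × 0.2 × 0.09 × 0.1 × 0.05 = 59.067 kcal/m²
Total at Buzzard: 680.04 + 1094.8608 + 59.067 = 1833.9678 kcal/m²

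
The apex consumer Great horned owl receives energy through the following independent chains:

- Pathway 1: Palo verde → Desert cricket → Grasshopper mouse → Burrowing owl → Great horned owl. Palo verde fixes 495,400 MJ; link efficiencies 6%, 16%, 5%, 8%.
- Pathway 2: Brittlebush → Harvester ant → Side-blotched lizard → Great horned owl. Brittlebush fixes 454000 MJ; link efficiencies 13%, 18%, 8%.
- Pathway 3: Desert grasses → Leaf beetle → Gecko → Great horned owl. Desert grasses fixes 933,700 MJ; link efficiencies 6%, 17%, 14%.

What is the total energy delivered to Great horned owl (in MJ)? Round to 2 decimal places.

2202.23 MJ

Pathway 1: 495400 × 0.06 × 0.16 × 0.05 × 0.08 = 19.02336 MJ
Pathway 2: 454000 × 0.13 × 0.18 × 0.08 = 849.888 MJ
Pathway 3: 933700 × 0.06 × 0.17 × 0.14 = 1333.3236 MJ
Total at Great horned owl: 19.02336 + 849.888 + 1333.3236 = 2202.23496 MJ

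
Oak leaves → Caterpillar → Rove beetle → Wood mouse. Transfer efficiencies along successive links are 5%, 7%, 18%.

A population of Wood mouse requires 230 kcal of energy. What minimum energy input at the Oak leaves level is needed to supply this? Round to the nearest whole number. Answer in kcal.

Cumulative transfer efficiency: 0.05 × 0.07 × 0.18 = 0.00063
Oak leaves energy = 230 / 0.00063 = 365079 kcal

365079 kcal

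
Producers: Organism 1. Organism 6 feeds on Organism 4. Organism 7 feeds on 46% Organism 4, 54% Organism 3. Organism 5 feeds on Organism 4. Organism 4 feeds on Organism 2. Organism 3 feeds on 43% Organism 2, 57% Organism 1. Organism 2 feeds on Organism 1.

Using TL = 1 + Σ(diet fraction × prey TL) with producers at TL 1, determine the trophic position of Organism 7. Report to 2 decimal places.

3.69

Organism 2: 1 + 1 = 2
Organism 3: 1 + (0.43×2 + 0.57×1) = 2.43
Organism 4: 1 + 2 = 3
Organism 5: 1 + 3 = 4
Organism 6: 1 + 3 = 4
Organism 7: 1 + (0.46×3 + 0.54×2.43) = 3.6922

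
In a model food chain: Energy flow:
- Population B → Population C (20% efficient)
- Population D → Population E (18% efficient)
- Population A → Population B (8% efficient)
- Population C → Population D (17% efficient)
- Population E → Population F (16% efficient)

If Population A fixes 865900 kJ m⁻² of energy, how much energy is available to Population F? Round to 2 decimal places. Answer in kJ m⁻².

Population B: 865900 × 0.08 = 69272 kJ m⁻²
Population C: 69272 × 0.2 = 13854.4 kJ m⁻²
Population D: 13854.4 × 0.17 = 2355.248 kJ m⁻²
Population E: 2355.248 × 0.18 = 423.94464 kJ m⁻²
Population F: 423.94464 × 0.16 = 67.8311424 kJ m⁻²

67.83 kJ m⁻²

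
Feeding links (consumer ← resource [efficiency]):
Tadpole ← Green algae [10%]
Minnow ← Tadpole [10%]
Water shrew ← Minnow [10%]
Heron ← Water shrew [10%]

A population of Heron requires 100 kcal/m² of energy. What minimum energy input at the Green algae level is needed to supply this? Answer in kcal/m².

1000000 kcal/m²

Cumulative transfer efficiency: 0.1 × 0.1 × 0.1 × 0.1 = 0.0001
Green algae energy = 100 / 0.0001 = 1000000 kcal/m²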